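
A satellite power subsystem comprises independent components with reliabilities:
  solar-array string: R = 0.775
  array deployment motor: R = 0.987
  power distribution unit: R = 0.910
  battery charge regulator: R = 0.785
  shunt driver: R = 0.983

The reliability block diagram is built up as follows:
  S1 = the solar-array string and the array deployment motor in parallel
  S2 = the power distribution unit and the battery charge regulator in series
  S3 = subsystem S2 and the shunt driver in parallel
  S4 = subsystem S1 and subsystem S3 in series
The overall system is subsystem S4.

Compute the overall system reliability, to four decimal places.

Parallel (solar-array string and array deployment motor): 1 − (1 − 0.775000)(1 − 0.987000) = 0.997075
Series (power distribution unit and battery charge regulator): 0.910000 × 0.785000 = 0.714350
Parallel ([0.714350] and shunt driver): 1 − (1 − 0.714350)(1 − 0.983000) = 0.995144
Series ([0.997075] and [0.995144]): 0.997075 × 0.995144 = 0.9922

0.9922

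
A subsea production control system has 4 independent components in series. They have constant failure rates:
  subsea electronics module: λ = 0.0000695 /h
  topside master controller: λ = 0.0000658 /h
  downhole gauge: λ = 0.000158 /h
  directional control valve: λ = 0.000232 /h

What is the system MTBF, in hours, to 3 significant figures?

1900

Series of exponential components: λ_sys = Σ λ_i
λ_sys = 0.0000695 + 0.0000658 + 0.000158 + 0.000232 = 5.2530e-04 /h
MTBF = 1 / λ_sys = 1900 h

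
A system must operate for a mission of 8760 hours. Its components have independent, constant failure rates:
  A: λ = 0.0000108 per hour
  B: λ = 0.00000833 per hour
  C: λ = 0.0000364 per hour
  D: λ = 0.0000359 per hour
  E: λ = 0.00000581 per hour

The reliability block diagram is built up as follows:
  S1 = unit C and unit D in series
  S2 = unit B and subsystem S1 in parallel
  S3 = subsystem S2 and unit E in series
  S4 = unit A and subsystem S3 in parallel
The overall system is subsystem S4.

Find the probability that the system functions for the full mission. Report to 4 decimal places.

0.9927

R(A) = exp(−0.0000108 × 8760) = 0.909729
R(B) = exp(−0.00000833 × 8760) = 0.929628
R(C) = exp(−0.0000364 × 8760) = 0.726974
R(D) = exp(−0.0000359 × 8760) = 0.730166
R(E) = exp(−0.00000581 × 8760) = 0.950378
Series (C and D): 0.726974 × 0.730166 = 0.530812
Parallel (B and [0.530812]): 1 − (1 − 0.929628)(1 − 0.530812) = 0.966982
Series ([0.966982] and E): 0.966982 × 0.950378 = 0.918998
Parallel (A and [0.918998]): 1 − (1 − 0.909729)(1 − 0.918998) = 0.9927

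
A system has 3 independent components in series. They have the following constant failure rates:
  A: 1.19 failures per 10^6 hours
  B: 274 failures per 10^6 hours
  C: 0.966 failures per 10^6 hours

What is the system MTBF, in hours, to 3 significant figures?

3620

Series of exponential components: λ_sys = Σ λ_i
λ_sys = 0.00000119 + 0.000274 + 0.000000966 = 2.7616e-04 /h
MTBF = 1 / λ_sys = 3620 h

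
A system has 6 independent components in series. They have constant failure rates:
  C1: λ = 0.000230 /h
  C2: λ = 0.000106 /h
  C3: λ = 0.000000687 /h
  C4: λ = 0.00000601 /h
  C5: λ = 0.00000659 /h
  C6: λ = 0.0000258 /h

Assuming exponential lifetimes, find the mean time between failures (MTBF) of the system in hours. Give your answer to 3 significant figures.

2670

Series of exponential components: λ_sys = Σ λ_i
λ_sys = 0.000230 + 0.000106 + 0.000000687 + 0.00000601 + 0.00000659 + 0.0000258 = 3.7509e-04 /h
MTBF = 1 / λ_sys = 2670 h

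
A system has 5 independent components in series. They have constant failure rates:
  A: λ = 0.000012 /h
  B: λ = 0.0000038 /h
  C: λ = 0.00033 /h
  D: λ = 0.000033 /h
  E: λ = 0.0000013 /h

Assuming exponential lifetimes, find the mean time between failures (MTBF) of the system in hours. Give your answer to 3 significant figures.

2630

Series of exponential components: λ_sys = Σ λ_i
λ_sys = 0.000012 + 0.0000038 + 0.00033 + 0.000033 + 0.0000013 = 3.8010e-04 /h
MTBF = 1 / λ_sys = 2630 h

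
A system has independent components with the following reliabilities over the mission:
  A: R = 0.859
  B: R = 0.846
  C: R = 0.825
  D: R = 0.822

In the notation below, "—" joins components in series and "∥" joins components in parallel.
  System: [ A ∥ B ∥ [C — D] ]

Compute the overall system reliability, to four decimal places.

Series (C and D): 0.825000 × 0.822000 = 0.678150
Parallel (A, B, and [0.678150]): 1 − (1 − 0.859000)(1 − 0.846000)(1 − 0.678150) = 0.9930

0.9930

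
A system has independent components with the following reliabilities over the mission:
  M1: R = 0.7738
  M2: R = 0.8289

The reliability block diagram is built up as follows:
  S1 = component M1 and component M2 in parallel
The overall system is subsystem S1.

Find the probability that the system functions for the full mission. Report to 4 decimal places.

0.9613

Parallel (M1 and M2): 1 − (1 − 0.773800)(1 − 0.828900) = 0.9613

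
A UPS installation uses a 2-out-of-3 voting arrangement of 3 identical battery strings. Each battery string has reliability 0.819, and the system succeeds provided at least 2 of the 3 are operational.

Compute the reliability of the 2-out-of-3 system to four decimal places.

R = Σ_{i=2}^{3} C(3,i) p^i (1−p)^{3−i} with p = 0.819
C(3,2)·0.819^2·0.181^1 = 0.364223
C(3,3)·0.819^3·0.181^0 = 0.549353
Sum = 0.9136

0.9136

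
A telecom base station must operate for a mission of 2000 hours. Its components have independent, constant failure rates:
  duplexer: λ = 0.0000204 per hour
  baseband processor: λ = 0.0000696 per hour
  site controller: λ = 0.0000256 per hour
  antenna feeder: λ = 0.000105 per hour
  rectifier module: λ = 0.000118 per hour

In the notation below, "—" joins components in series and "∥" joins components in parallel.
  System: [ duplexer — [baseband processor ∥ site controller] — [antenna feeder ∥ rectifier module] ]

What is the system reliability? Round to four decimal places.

R(duplexer) = exp(−0.0000204 × 2000) = 0.960021
R(baseband processor) = exp(−0.0000696 × 2000) = 0.870054
R(site controller) = exp(−0.0000256 × 2000) = 0.950089
R(antenna feeder) = exp(−0.000105 × 2000) = 0.810584
R(rectifier module) = exp(−0.000118 × 2000) = 0.789781
Parallel (baseband processor and site controller): 1 − (1 − 0.870054)(1 − 0.950089) = 0.993514
Parallel (antenna feeder and rectifier module): 1 − (1 − 0.810584)(1 − 0.789781) = 0.960181
Series (duplexer, [0.993514], and [0.960181]): 0.960021 × 0.993514 × 0.960181 = 0.9158

0.9158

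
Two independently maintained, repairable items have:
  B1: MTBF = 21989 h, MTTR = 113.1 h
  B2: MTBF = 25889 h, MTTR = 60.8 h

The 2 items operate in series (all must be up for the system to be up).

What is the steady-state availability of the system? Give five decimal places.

0.99255

A(B1) = MTBF/(MTBF+MTTR) = 21989/(21989+113.1) = 0.994883
A(B2) = MTBF/(MTBF+MTTR) = 25889/(25889+60.8) = 0.997657
Series availability: 0.994883 × 0.997657 = 0.99255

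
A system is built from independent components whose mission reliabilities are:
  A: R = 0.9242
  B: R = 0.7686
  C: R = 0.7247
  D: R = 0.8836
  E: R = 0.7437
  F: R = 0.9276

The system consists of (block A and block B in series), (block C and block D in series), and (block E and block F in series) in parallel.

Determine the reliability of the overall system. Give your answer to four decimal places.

0.9677

Series (A and B): 0.924200 × 0.768600 = 0.710340
Series (C and D): 0.724700 × 0.883600 = 0.640345
Series (E and F): 0.743700 × 0.927600 = 0.689856
Parallel ([0.710340], [0.640345], and [0.689856]): 1 − (1 − 0.710340)(1 − 0.640345)(1 − 0.689856) = 0.9677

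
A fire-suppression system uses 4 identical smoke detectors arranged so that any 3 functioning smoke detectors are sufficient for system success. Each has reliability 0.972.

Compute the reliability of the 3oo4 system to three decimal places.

R = Σ_{i=3}^{4} C(4,i) p^i (1−p)^{4−i} with p = 0.972
C(4,3)·0.972^3·0.028^1 = 0.10285
C(4,4)·0.972^4·0.028^0 = 0.89262
Sum = 0.995

0.995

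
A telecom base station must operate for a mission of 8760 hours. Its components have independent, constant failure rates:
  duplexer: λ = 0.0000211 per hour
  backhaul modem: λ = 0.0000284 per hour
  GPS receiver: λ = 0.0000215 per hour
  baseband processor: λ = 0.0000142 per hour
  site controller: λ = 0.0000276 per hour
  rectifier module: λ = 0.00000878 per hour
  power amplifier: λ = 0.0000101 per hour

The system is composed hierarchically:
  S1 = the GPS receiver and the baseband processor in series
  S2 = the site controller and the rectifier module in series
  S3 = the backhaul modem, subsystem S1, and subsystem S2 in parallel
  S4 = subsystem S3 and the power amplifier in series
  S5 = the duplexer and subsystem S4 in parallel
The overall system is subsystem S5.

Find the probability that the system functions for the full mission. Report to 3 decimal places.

R(duplexer) = exp(−0.0000211 × 8760) = 0.83124
R(backhaul modem) = exp(−0.0000284 × 8760) = 0.77975
R(GPS receiver) = exp(−0.0000215 × 8760) = 0.82833
R(baseband processor) = exp(−0.0000142 × 8760) = 0.88303
R(site controller) = exp(−0.0000276 × 8760) = 0.78523
R(rectifier module) = exp(−0.00000878 × 8760) = 0.92597
R(power amplifier) = exp(−0.0000101 × 8760) = 0.91533
Series (GPS receiver and baseband processor): 0.82833 × 0.88303 = 0.73144
Series (site controller and rectifier module): 0.78523 × 0.92597 = 0.72710
Parallel (backhaul modem, [0.73144], and [0.72710]): 1 − (1 − 0.77975)(1 − 0.73144)(1 − 0.72710) = 0.98386
Series ([0.98386] and power amplifier): 0.98386 × 0.91533 = 0.90056
Parallel (duplexer and [0.90056]): 1 − (1 − 0.83124)(1 − 0.90056) = 0.983

0.983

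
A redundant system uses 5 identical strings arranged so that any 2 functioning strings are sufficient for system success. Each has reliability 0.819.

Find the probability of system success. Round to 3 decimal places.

0.995

R = Σ_{i=2}^{5} C(5,i) p^i (1−p)^{5−i} with p = 0.819
C(5,2)·0.819^2·0.181^3 = 0.03977
C(5,3)·0.819^3·0.181^2 = 0.17997
C(5,4)·0.819^4·0.181^1 = 0.40718
C(5,5)·0.819^5·0.181^0 = 0.36848
Sum = 0.995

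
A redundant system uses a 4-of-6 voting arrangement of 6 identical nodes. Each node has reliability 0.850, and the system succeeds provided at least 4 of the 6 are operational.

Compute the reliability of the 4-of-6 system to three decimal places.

R = Σ_{i=4}^{6} C(6,i) p^i (1−p)^{6−i} with p = 0.850
C(6,4)·0.850^4·0.150^2 = 0.17618
C(6,5)·0.850^5·0.150^1 = 0.39933
C(6,6)·0.850^6·0.150^0 = 0.37715
Sum = 0.953

0.953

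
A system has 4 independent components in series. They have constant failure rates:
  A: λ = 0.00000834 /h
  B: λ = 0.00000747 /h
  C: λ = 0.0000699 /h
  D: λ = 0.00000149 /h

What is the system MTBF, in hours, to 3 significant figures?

Series of exponential components: λ_sys = Σ λ_i
λ_sys = 0.00000834 + 0.00000747 + 0.0000699 + 0.00000149 = 8.7200e-05 /h
MTBF = 1 / λ_sys = 11500 h

11500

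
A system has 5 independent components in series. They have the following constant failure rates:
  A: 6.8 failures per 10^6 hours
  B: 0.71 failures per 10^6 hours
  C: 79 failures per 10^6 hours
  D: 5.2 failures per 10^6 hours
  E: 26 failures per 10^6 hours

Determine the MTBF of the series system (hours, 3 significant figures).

Series of exponential components: λ_sys = Σ λ_i
λ_sys = 0.0000068 + 0.00000071 + 0.000079 + 0.0000052 + 0.000026 = 1.1771e-04 /h
MTBF = 1 / λ_sys = 8500 h

8500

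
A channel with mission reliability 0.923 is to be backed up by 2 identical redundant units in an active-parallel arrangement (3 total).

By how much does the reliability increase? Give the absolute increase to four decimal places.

0.0765

R_before = 0.923
R_after = 1 − (1 − 0.923)^3 = 0.9995
ΔR = 0.9995 − 0.923 = 0.0765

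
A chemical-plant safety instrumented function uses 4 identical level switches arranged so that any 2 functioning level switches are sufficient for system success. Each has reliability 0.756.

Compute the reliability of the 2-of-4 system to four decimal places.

R = Σ_{i=2}^{4} C(4,i) p^i (1−p)^{4−i} with p = 0.756
C(4,2)·0.756^2·0.244^2 = 0.204162
C(4,3)·0.756^3·0.244^1 = 0.421711
C(4,4)·0.756^4·0.244^0 = 0.326653
Sum = 0.9525

0.9525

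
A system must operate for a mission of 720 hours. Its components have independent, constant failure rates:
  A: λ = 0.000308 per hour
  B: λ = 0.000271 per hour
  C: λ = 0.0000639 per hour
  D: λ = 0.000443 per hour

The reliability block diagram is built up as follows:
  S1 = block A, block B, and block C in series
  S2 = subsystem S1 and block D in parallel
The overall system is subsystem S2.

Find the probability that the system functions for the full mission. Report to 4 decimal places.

0.8988

R(A) = exp(−0.000308 × 720) = 0.801108
R(B) = exp(−0.000271 × 720) = 0.822736
R(C) = exp(−0.0000639 × 720) = 0.955034
R(D) = exp(−0.000443 × 720) = 0.726905
Series (A, B, and C): 0.801108 × 0.822736 × 0.955034 = 0.629463
Parallel ([0.629463] and D): 1 − (1 − 0.629463)(1 − 0.726905) = 0.8988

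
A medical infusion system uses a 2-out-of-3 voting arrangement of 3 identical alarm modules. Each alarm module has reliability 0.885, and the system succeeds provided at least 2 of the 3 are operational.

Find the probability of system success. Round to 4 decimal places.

R = Σ_{i=2}^{3} C(3,i) p^i (1−p)^{3−i} with p = 0.885
C(3,2)·0.885^2·0.115^1 = 0.270213
C(3,3)·0.885^3·0.115^0 = 0.693154
Sum = 0.9634

0.9634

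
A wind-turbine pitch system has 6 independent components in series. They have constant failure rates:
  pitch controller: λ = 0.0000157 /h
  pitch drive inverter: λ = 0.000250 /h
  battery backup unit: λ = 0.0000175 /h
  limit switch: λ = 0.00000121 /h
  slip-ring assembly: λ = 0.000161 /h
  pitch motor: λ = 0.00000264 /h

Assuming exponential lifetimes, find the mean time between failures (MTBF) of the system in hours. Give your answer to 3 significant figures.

Series of exponential components: λ_sys = Σ λ_i
λ_sys = 0.0000157 + 0.000250 + 0.0000175 + 0.00000121 + 0.000161 + 0.00000264 = 4.4805e-04 /h
MTBF = 1 / λ_sys = 2230 h

2230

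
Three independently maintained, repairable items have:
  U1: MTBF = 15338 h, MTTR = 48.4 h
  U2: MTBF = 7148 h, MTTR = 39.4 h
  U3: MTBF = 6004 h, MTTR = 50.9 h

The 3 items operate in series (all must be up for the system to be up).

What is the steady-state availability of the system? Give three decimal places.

0.983

A(U1) = MTBF/(MTBF+MTTR) = 15338/(15338+48.4) = 0.996854
A(U2) = MTBF/(MTBF+MTTR) = 7148/(7148+39.4) = 0.994518
A(U3) = MTBF/(MTBF+MTTR) = 6004/(6004+50.9) = 0.991594
Series availability: 0.996854 × 0.994518 × 0.991594 = 0.983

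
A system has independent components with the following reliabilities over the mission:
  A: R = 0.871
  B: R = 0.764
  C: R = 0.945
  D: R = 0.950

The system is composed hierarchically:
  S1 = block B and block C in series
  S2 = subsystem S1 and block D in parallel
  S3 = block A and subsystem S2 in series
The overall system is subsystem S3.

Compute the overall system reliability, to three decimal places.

0.859

Series (B and C): 0.76400 × 0.94500 = 0.72198
Parallel ([0.72198] and D): 1 − (1 − 0.72198)(1 − 0.95000) = 0.98610
Series (A and [0.98610]): 0.87100 × 0.98610 = 0.859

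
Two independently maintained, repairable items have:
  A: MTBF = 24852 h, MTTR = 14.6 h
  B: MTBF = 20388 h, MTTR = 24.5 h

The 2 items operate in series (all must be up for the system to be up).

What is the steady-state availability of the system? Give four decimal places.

0.9982

A(A) = MTBF/(MTBF+MTTR) = 24852/(24852+14.6) = 0.999413
A(B) = MTBF/(MTBF+MTTR) = 20388/(20388+24.5) = 0.998800
Series availability: 0.999413 × 0.998800 = 0.9982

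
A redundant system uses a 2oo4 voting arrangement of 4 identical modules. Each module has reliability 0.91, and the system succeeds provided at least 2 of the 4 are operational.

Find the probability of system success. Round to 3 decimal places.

R = Σ_{i=2}^{4} C(4,i) p^i (1−p)^{4−i} with p = 0.91
C(4,2)·0.91^2·0.09^2 = 0.04025
C(4,3)·0.91^3·0.09^1 = 0.27129
C(4,4)·0.91^4·0.09^0 = 0.68575
Sum = 0.997

0.997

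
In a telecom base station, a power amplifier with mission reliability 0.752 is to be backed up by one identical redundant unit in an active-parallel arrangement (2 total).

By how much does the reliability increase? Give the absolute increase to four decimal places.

0.1865

R_before = 0.752
R_after = 1 − (1 − 0.752)^2 = 0.9385
ΔR = 0.9385 − 0.752 = 0.1865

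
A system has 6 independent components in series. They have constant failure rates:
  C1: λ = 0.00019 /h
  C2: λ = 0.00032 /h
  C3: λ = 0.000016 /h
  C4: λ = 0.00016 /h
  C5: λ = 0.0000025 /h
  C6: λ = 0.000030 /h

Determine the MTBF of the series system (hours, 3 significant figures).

1390

Series of exponential components: λ_sys = Σ λ_i
λ_sys = 0.00019 + 0.00032 + 0.000016 + 0.00016 + 0.0000025 + 0.000030 = 7.1850e-04 /h
MTBF = 1 / λ_sys = 1390 h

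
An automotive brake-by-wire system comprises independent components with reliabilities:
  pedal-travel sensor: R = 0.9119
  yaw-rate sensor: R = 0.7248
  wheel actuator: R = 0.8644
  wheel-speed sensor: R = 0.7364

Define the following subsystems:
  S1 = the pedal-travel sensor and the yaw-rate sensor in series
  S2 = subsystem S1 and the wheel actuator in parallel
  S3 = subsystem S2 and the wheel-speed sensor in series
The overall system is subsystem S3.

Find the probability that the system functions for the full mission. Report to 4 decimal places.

0.7025

Series (pedal-travel sensor and yaw-rate sensor): 0.911900 × 0.724800 = 0.660945
Parallel ([0.660945] and wheel actuator): 1 − (1 − 0.660945)(1 − 0.864400) = 0.954024
Series ([0.954024] and wheel-speed sensor): 0.954024 × 0.736400 = 0.7025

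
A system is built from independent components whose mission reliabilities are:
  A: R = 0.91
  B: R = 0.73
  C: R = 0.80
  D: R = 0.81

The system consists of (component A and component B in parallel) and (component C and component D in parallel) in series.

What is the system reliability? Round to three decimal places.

0.939

Parallel (A and B): 1 − (1 − 0.91000)(1 − 0.73000) = 0.97570
Parallel (C and D): 1 − (1 − 0.80000)(1 − 0.81000) = 0.96200
Series ([0.97570] and [0.96200]): 0.97570 × 0.96200 = 0.939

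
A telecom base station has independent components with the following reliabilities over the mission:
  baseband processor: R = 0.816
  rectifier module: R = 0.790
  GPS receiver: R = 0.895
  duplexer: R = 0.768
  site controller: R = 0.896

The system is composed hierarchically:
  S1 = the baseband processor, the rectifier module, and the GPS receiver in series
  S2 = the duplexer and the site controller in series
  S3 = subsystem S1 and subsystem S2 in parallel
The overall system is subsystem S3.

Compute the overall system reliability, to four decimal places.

Series (baseband processor, rectifier module, and GPS receiver): 0.816000 × 0.790000 × 0.895000 = 0.576953
Series (duplexer and site controller): 0.768000 × 0.896000 = 0.688128
Parallel ([0.576953] and [0.688128]): 1 − (1 − 0.576953)(1 − 0.688128) = 0.8681

0.8681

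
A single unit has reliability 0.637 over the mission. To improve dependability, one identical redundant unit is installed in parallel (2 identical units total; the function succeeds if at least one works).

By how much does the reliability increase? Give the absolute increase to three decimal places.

R_before = 0.637
R_after = 1 − (1 − 0.637)^2 = 0.868
ΔR = 0.868 − 0.637 = 0.231

0.231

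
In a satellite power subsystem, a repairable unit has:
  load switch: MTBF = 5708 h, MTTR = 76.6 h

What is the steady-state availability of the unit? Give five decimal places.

0.98676

A(load switch) = MTBF/(MTBF+MTTR) = 5708/(5708+76.6) = 0.98676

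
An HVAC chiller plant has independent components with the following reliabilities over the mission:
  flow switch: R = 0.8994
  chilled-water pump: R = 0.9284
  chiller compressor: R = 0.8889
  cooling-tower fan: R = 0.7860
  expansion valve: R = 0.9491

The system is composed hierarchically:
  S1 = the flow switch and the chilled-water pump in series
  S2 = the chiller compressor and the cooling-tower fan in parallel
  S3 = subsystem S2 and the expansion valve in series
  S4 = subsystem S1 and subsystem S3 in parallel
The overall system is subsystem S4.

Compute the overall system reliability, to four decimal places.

0.9879

Series (flow switch and chilled-water pump): 0.899400 × 0.928400 = 0.835003
Parallel (chiller compressor and cooling-tower fan): 1 − (1 − 0.888900)(1 − 0.786000) = 0.976225
Series ([0.976225] and expansion valve): 0.976225 × 0.949100 = 0.926535
Parallel ([0.835003] and [0.926535]): 1 − (1 − 0.835003)(1 − 0.926535) = 0.9879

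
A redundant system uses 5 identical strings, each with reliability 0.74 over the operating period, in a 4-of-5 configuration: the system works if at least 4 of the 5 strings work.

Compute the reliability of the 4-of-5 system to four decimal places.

0.6117

R = Σ_{i=4}^{5} C(5,i) p^i (1−p)^{5−i} with p = 0.74
C(5,4)·0.74^4·0.26^1 = 0.389825
C(5,5)·0.74^5·0.26^0 = 0.221901
Sum = 0.6117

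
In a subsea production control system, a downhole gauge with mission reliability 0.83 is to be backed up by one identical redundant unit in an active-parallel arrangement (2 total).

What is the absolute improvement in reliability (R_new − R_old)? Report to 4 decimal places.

0.1411

R_before = 0.83
R_after = 1 − (1 − 0.83)^2 = 0.9711
ΔR = 0.9711 − 0.83 = 0.1411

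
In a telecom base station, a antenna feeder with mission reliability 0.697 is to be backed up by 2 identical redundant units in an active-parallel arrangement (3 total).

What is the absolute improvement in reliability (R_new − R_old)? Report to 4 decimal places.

0.2752

R_before = 0.697
R_after = 1 − (1 − 0.697)^3 = 0.9722
ΔR = 0.9722 − 0.697 = 0.2752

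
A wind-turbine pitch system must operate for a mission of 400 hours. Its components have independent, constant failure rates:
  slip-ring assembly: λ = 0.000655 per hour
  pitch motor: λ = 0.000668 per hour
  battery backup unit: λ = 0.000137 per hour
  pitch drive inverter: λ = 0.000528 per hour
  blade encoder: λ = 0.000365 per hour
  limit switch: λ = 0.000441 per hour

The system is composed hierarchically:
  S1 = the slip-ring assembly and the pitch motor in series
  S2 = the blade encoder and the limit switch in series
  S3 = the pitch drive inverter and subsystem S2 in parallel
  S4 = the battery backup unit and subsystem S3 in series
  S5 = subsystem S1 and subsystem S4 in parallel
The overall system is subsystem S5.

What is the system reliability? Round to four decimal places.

0.9577

R(slip-ring assembly) = exp(−0.000655 × 400) = 0.769511
R(pitch motor) = exp(−0.000668 × 400) = 0.765520
R(battery backup unit) = exp(−0.000137 × 400) = 0.946674
R(pitch drive inverter) = exp(−0.000528 × 400) = 0.809612
R(blade encoder) = exp(−0.000365 × 400) = 0.864158
R(limit switch) = exp(−0.000441 × 400) = 0.838283
Series (slip-ring assembly and pitch motor): 0.769511 × 0.765520 = 0.589076
Series (blade encoder and limit switch): 0.864158 × 0.838283 = 0.724409
Parallel (pitch drive inverter and [0.724409]): 1 − (1 − 0.809612)(1 − 0.724409) = 0.947531
Series (battery backup unit and [0.947531]): 0.946674 × 0.947531 = 0.897003
Parallel ([0.589076] and [0.897003]): 1 − (1 − 0.589076)(1 − 0.897003) = 0.9577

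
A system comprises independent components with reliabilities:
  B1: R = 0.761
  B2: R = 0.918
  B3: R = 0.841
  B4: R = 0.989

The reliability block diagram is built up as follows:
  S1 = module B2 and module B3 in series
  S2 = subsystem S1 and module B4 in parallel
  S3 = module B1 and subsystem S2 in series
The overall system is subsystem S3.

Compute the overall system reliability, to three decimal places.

0.759

Series (B2 and B3): 0.91800 × 0.84100 = 0.77204
Parallel ([0.77204] and B4): 1 − (1 − 0.77204)(1 − 0.98900) = 0.99749
Series (B1 and [0.99749]): 0.76100 × 0.99749 = 0.759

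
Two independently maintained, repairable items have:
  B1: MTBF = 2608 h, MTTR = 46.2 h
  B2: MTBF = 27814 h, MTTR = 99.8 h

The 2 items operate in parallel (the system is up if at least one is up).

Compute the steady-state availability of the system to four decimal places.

0.9999

A(B1) = MTBF/(MTBF+MTTR) = 2608/(2608+46.2) = 0.982594
A(B2) = MTBF/(MTBF+MTTR) = 27814/(27814+99.8) = 0.996425
Parallel availability: 1 − (1 − 0.982594)(1 − 0.996425) = 0.9999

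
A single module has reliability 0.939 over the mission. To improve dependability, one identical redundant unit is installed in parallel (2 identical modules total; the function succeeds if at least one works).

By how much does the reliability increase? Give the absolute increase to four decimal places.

R_before = 0.939
R_after = 1 − (1 − 0.939)^2 = 0.9963
ΔR = 0.9963 − 0.939 = 0.0573

0.0573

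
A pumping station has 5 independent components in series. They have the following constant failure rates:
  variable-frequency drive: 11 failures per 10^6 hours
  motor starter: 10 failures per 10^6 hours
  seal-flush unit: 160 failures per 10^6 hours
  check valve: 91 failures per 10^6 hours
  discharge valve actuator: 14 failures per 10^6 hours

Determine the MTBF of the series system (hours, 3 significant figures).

Series of exponential components: λ_sys = Σ λ_i
λ_sys = 0.000011 + 0.000010 + 0.00016 + 0.000091 + 0.000014 = 2.8600e-04 /h
MTBF = 1 / λ_sys = 3500 h

3500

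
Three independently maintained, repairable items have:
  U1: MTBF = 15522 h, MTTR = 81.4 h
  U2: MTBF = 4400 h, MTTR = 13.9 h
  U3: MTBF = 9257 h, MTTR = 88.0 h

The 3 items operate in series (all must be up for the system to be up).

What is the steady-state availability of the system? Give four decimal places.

0.9823

A(U1) = MTBF/(MTBF+MTTR) = 15522/(15522+81.4) = 0.994783
A(U2) = MTBF/(MTBF+MTTR) = 4400/(4400+13.9) = 0.996851
A(U3) = MTBF/(MTBF+MTTR) = 9257/(9257+88.0) = 0.990583
Series availability: 0.994783 × 0.996851 × 0.990583 = 0.9823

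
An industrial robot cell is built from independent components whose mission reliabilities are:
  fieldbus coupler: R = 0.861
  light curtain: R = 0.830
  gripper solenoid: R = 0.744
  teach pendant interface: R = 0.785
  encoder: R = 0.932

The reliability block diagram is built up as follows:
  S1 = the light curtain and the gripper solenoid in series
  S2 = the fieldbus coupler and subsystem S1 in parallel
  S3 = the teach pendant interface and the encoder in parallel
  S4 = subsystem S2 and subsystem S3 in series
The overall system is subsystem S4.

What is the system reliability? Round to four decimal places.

0.9330

Series (light curtain and gripper solenoid): 0.830000 × 0.744000 = 0.617520
Parallel (fieldbus coupler and [0.617520]): 1 − (1 − 0.861000)(1 − 0.617520) = 0.946835
Parallel (teach pendant interface and encoder): 1 − (1 − 0.785000)(1 − 0.932000) = 0.985380
Series ([0.946835] and [0.985380]): 0.946835 × 0.985380 = 0.9330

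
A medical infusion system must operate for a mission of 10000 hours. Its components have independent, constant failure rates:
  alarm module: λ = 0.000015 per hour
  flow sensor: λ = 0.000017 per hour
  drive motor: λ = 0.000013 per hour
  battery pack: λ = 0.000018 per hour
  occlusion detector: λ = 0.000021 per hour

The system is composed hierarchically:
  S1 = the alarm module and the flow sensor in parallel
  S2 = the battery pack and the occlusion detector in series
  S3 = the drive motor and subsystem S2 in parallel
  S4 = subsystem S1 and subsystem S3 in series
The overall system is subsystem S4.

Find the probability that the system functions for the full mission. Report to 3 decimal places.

R(alarm module) = exp(−0.000015 × 10000) = 0.86071
R(flow sensor) = exp(−0.000017 × 10000) = 0.84366
R(drive motor) = exp(−0.000013 × 10000) = 0.87810
R(battery pack) = exp(−0.000018 × 10000) = 0.83527
R(occlusion detector) = exp(−0.000021 × 10000) = 0.81058
Parallel (alarm module and flow sensor): 1 − (1 − 0.86071)(1 − 0.84366) = 0.97822
Series (battery pack and occlusion detector): 0.83527 × 0.81058 = 0.67705
Parallel (drive motor and [0.67705]): 1 − (1 − 0.87810)(1 − 0.67705) = 0.96063
Series ([0.97822] and [0.96063]): 0.97822 × 0.96063 = 0.940

0.940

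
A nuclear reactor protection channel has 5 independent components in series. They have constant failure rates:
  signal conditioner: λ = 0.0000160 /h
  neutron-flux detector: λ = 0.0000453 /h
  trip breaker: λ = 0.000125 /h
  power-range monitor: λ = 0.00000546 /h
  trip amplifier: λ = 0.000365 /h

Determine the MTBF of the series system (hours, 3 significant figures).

Series of exponential components: λ_sys = Σ λ_i
λ_sys = 0.0000160 + 0.0000453 + 0.000125 + 0.00000546 + 0.000365 = 5.5676e-04 /h
MTBF = 1 / λ_sys = 1800 h

1800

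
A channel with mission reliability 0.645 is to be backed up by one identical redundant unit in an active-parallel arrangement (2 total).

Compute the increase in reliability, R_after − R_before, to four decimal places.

R_before = 0.645
R_after = 1 − (1 − 0.645)^2 = 0.8740
ΔR = 0.8740 − 0.645 = 0.2290

0.2290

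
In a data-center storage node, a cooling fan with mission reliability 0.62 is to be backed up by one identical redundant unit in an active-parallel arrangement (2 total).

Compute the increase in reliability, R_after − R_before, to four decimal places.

0.2356

R_before = 0.62
R_after = 1 − (1 − 0.62)^2 = 0.8556
ΔR = 0.8556 − 0.62 = 0.2356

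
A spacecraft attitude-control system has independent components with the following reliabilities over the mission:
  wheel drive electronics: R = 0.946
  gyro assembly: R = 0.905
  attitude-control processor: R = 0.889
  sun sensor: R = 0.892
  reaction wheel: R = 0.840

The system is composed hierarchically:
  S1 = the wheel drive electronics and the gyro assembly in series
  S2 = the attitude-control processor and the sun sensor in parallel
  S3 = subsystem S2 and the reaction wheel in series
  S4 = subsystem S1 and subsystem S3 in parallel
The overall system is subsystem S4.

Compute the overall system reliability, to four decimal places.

Series (wheel drive electronics and gyro assembly): 0.946000 × 0.905000 = 0.856130
Parallel (attitude-control processor and sun sensor): 1 − (1 − 0.889000)(1 − 0.892000) = 0.988012
Series ([0.988012] and reaction wheel): 0.988012 × 0.840000 = 0.829930
Parallel ([0.856130] and [0.829930]): 1 − (1 − 0.856130)(1 − 0.829930) = 0.9755

0.9755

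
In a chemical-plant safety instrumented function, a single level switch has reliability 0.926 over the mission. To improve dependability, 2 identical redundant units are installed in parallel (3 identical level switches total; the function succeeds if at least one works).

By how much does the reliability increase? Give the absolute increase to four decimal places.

0.0736

R_before = 0.926
R_after = 1 − (1 − 0.926)^3 = 0.9996
ΔR = 0.9996 − 0.926 = 0.0736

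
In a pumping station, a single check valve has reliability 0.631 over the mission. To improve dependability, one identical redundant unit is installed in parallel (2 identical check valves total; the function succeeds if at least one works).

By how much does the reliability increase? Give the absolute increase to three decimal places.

R_before = 0.631
R_after = 1 − (1 − 0.631)^2 = 0.864
ΔR = 0.864 − 0.631 = 0.233

0.233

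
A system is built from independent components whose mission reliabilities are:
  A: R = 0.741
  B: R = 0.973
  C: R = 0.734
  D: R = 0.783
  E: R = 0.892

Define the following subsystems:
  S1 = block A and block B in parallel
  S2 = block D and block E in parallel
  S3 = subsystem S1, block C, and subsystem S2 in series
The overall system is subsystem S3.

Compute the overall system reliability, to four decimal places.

Parallel (A and B): 1 − (1 − 0.741000)(1 − 0.973000) = 0.993007
Parallel (D and E): 1 − (1 − 0.783000)(1 − 0.892000) = 0.976564
Series ([0.993007], C, and [0.976564]): 0.993007 × 0.734000 × 0.976564 = 0.7118

0.7118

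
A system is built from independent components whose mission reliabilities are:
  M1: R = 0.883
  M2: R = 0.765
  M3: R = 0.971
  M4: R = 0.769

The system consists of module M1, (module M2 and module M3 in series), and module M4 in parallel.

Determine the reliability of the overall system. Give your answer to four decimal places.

0.9930

Series (M2 and M3): 0.765000 × 0.971000 = 0.742815
Parallel (M1, [0.742815], and M4): 1 − (1 − 0.883000)(1 − 0.742815)(1 − 0.769000) = 0.9930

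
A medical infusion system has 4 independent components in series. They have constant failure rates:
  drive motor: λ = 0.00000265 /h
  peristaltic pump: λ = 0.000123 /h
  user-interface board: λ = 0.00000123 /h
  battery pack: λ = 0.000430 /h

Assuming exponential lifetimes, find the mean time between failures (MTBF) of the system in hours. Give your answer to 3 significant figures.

1800

Series of exponential components: λ_sys = Σ λ_i
λ_sys = 0.00000265 + 0.000123 + 0.00000123 + 0.000430 = 5.5688e-04 /h
MTBF = 1 / λ_sys = 1800 h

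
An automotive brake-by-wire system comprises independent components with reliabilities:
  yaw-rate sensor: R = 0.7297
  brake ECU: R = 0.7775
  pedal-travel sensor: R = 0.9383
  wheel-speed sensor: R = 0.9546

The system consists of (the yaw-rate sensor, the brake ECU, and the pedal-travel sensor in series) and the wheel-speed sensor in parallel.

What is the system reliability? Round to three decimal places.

Series (yaw-rate sensor, brake ECU, and pedal-travel sensor): 0.72970 × 0.77750 × 0.93830 = 0.53234
Parallel ([0.53234] and wheel-speed sensor): 1 − (1 − 0.53234)(1 − 0.95460) = 0.979

0.979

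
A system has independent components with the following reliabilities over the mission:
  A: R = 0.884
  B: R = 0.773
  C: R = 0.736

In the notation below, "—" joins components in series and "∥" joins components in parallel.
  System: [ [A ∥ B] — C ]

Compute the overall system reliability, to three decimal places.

Parallel (A and B): 1 − (1 − 0.88400)(1 − 0.77300) = 0.97367
Series ([0.97367] and C): 0.97367 × 0.73600 = 0.717

0.717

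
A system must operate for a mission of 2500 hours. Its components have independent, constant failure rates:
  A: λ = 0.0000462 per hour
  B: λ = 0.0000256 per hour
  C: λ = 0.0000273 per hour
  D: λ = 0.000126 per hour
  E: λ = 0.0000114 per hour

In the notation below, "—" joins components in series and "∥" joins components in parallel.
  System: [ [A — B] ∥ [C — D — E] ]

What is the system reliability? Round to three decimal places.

0.945

R(A) = exp(−0.0000462 × 2500) = 0.89092
R(B) = exp(−0.0000256 × 2500) = 0.93800
R(C) = exp(−0.0000273 × 2500) = 0.93403
R(D) = exp(−0.000126 × 2500) = 0.72979
R(E) = exp(−0.0000114 × 2500) = 0.97190
Series (A and B): 0.89092 × 0.93800 = 0.83568
Series (C, D, and E): 0.93403 × 0.72979 × 0.97190 = 0.66249
Parallel ([0.83568] and [0.66249]): 1 − (1 − 0.83568)(1 − 0.66249) = 0.945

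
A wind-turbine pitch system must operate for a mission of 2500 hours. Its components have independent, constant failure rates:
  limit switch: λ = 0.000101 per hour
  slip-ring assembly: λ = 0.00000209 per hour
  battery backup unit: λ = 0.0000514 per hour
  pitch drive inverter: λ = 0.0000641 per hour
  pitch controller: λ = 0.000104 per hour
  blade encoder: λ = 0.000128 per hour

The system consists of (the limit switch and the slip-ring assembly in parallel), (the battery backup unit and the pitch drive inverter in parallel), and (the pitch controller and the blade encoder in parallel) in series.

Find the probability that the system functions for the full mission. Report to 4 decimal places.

0.9195

R(limit switch) = exp(−0.000101 × 2500) = 0.776856
R(slip-ring assembly) = exp(−0.00000209 × 2500) = 0.994789
R(battery backup unit) = exp(−0.0000514 × 2500) = 0.879414
R(pitch drive inverter) = exp(−0.0000641 × 2500) = 0.851931
R(pitch controller) = exp(−0.000104 × 2500) = 0.771052
R(blade encoder) = exp(−0.000128 × 2500) = 0.726149
Parallel (limit switch and slip-ring assembly): 1 − (1 − 0.776856)(1 − 0.994789) = 0.998837
Parallel (battery backup unit and pitch drive inverter): 1 − (1 − 0.879414)(1 − 0.851931) = 0.982145
Parallel (pitch controller and blade encoder): 1 − (1 − 0.771052)(1 − 0.726149) = 0.937302
Series ([0.998837], [0.982145], and [0.937302]): 0.998837 × 0.982145 × 0.937302 = 0.9195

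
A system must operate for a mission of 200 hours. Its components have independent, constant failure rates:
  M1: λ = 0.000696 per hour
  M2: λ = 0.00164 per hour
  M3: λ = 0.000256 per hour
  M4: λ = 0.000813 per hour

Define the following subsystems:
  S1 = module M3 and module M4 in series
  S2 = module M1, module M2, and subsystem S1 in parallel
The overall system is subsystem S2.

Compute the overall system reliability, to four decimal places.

R(M1) = exp(−0.000696 × 200) = 0.870054
R(M2) = exp(−0.00164 × 200) = 0.720363
R(M3) = exp(−0.000256 × 200) = 0.950089
R(M4) = exp(−0.000813 × 200) = 0.849931
Series (M3 and M4): 0.950089 × 0.849931 = 0.807510
Parallel (M1, M2, and [0.807510]): 1 − (1 − 0.870054)(1 − 0.720363)(1 − 0.807510) = 0.9930

0.9930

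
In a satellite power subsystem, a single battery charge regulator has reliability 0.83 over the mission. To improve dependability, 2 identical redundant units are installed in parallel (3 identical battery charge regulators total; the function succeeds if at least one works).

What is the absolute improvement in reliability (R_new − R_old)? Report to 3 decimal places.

R_before = 0.83
R_after = 1 − (1 − 0.83)^3 = 0.995
ΔR = 0.995 − 0.83 = 0.165

0.165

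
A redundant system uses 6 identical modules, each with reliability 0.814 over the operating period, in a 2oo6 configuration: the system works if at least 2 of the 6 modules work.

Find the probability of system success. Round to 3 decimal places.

R = Σ_{i=2}^{6} C(6,i) p^i (1−p)^{6−i} with p = 0.814
C(6,2)·0.814^2·0.186^4 = 0.01190
C(6,3)·0.814^3·0.186^3 = 0.06941
C(6,4)·0.814^4·0.186^2 = 0.22783
C(6,5)·0.814^5·0.186^1 = 0.39883
C(6,6)·0.814^6·0.186^0 = 0.29090
Sum = 0.999

0.999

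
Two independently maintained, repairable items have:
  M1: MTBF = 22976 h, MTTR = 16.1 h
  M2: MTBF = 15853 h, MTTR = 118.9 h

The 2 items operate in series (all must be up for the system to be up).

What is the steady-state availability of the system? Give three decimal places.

0.992

A(M1) = MTBF/(MTBF+MTTR) = 22976/(22976+16.1) = 0.999300
A(M2) = MTBF/(MTBF+MTTR) = 15853/(15853+118.9) = 0.992556
Series availability: 0.999300 × 0.992556 = 0.992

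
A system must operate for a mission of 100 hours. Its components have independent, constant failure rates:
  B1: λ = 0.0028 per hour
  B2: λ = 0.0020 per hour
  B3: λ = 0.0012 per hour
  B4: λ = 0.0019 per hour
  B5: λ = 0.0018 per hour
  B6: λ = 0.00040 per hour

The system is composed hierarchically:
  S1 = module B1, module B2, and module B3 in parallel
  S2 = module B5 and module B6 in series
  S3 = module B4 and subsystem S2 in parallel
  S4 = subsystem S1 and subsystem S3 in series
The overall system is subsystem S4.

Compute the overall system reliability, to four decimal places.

0.9610

R(B1) = exp(−0.0028 × 100) = 0.755784
R(B2) = exp(−0.0020 × 100) = 0.818731
R(B3) = exp(−0.0012 × 100) = 0.886920
R(B4) = exp(−0.0019 × 100) = 0.826959
R(B5) = exp(−0.0018 × 100) = 0.835270
R(B6) = exp(−0.00040 × 100) = 0.960789
Parallel (B1, B2, and B3): 1 − (1 − 0.755784)(1 − 0.818731)(1 − 0.886920) = 0.994994
Series (B5 and B6): 0.835270 × 0.960789 = 0.802518
Parallel (B4 and [0.802518]): 1 − (1 − 0.826959)(1 − 0.802518) = 0.965828
Series ([0.994994] and [0.965828]): 0.994994 × 0.965828 = 0.9610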